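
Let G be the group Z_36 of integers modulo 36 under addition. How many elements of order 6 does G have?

2

In a cyclic group of order 36, the number of elements of order d (for d | 36) is φ(d).
φ(6) = 2.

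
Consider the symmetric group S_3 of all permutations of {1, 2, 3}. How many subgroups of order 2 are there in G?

|G| = 6 and 2 | 6, so subgroups of order 2 are possible by Lagrange.
The subgroups of order 2 are: {e, (1 2)}; {e, (1 3)}; {e, (2 3)}.
So G has 3 subgroups of order 2.

3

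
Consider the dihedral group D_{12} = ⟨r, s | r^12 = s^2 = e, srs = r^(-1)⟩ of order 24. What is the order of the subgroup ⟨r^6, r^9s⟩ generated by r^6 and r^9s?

|⟨r^6⟩| = 2 and |⟨r^9s⟩| = 2, so |H| is a multiple of lcm(2, 2) = 2 and divides |G| = 24.
Closing under the operation: H = {e, r^6, r^3s, r^9s}, so |H| = 4.

4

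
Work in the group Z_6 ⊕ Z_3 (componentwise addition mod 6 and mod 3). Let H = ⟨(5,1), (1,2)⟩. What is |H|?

|⟨(5,1)⟩| = 6 and |⟨(1,2)⟩| = 6, so |H| is a multiple of lcm(6, 6) = 6 and divides |G| = 18.
Closing under the operation: H = {(0,0), (1,2), (2,1), (3,0), (4,2), (5,1)}, so |H| = 6.

6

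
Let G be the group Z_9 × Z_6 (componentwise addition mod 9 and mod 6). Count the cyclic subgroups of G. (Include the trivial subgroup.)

Group the elements of G by the cyclic subgroup they generate; each cyclic subgroup of order d accounts for φ(d) elements.
Cyclic subgroups by order — order 1: 1; order 2: 1; order 3: 4; order 6: 4; order 9: 3; order 18: 3.
Total: 16.

16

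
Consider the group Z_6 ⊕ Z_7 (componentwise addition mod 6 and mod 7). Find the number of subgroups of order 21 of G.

|G| = 42 and 21 | 42, so subgroups of order 21 are possible by Lagrange.
The subgroups of order 21 are: {(0,0), (0,1), (0,2), (0,3), (0,4), (0,5), (0,6), (2,0), (2,1), (2,2), (2,3), (2,4), (2,5), (2,6), (4,0), (4,1), (4,2), (4,3), (4,4), (4,5), (4,6)}.
So G has 1 subgroup of order 21.

1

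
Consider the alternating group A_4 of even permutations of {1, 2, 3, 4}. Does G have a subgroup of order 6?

No

6 | 12, so Lagrange does not rule it out; but checking all subgroups of G, none has order 6.
(A_4 is the standard example that the converse of Lagrange fails.)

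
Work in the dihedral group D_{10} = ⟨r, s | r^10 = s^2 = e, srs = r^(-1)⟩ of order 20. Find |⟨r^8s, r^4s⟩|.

10

|⟨r^8s⟩| = 2 and |⟨r^4s⟩| = 2, so |H| is a multiple of lcm(2, 2) = 2 and divides |G| = 20.
Closing under the operation: H = {e, r^2, r^4, r^6, r^8, s, r^2s, r^4s, r^6s, r^8s}, so |H| = 10.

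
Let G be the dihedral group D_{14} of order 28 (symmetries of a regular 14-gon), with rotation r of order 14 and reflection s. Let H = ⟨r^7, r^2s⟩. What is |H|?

|⟨r^7⟩| = 2 and |⟨r^2s⟩| = 2, so |H| is a multiple of lcm(2, 2) = 2 and divides |G| = 28.
Closing under the operation: H = {e, r^7, r^2s, r^9s}, so |H| = 4.

4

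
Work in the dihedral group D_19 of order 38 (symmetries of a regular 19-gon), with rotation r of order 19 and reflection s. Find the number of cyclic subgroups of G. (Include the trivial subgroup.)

Group the elements of G by the cyclic subgroup they generate; each cyclic subgroup of order d accounts for φ(d) elements.
Cyclic subgroups by order — order 1: 1; order 2: 19; order 19: 1.
Total: 21.

21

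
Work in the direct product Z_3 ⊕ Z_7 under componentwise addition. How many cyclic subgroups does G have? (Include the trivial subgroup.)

4

A cyclic subgroup of order d is generated by each of its φ(d) elements of order d, so the cyclic subgroups of order d number (#elements of order d)/φ(d).
Cyclic subgroups by order — order 1: 1; order 3: 1; order 7: 1; order 21: 1.
Total: 4.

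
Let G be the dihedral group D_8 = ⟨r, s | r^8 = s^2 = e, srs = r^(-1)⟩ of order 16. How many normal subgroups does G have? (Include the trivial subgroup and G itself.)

7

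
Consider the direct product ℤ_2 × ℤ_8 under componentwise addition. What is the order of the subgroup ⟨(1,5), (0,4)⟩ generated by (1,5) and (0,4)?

|⟨(1,5)⟩| = 8 and |⟨(0,4)⟩| = 2, so |H| is a multiple of lcm(8, 2) = 8 and divides |G| = 16.
Closing under the operation: H = {(0,0), (0,2), (0,4), (0,6), (1,1), (1,3), (1,5), (1,7)}, so |H| = 8.

8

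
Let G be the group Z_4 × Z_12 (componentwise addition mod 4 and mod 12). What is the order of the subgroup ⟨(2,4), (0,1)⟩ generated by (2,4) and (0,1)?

24

|⟨(2,4)⟩| = 6 and |⟨(0,1)⟩| = 12, so |H| is a multiple of lcm(6, 12) = 12 and divides |G| = 48.
Closing under the operation: H = {(0,0), (0,1), (0,2), (0,3), (0,4), (0,5), (0,6), (0,7), (0,8), (0,9), (0,10), (0,11), (2,0), (2,1), (2,2), (2,3), (2,4), (2,5), (2,6), (2,7), (2,8), (2,9), (2,10), (2,11)}, so |H| = 24.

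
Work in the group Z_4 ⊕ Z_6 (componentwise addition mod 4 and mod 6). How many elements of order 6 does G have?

6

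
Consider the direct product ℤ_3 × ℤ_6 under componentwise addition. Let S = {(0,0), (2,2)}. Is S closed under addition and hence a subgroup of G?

No

(2,2) ∈ S but its inverse (1,4) ∉ S, so S is not a subgroup.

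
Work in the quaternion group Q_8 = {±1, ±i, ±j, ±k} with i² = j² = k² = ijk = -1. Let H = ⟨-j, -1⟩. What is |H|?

4

|⟨-j⟩| = 4 and |⟨-1⟩| = 2, so |H| is a multiple of lcm(4, 2) = 4 and divides |G| = 8.
Closing under the operation: H = {1, -1, j, -j}, so |H| = 4.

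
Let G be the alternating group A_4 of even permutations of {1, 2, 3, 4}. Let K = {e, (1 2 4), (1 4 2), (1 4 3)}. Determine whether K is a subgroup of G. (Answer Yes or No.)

No

(1 4 3) ∈ K but its inverse (1 3 4) ∉ K, so K is not a subgroup.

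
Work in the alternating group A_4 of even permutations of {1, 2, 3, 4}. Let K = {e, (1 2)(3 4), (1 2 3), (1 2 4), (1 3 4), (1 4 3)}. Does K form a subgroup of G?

No

(1 2 4) ∈ K but its inverse (1 4 2) ∉ K, so K is not a subgroup.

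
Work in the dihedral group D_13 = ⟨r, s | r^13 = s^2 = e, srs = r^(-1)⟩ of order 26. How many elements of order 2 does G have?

Enumerating element orders in G gives 13 elements of order 2.

13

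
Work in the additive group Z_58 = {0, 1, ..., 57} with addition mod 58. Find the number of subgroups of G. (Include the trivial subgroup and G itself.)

4

A cyclic group of order 58 has exactly one subgroup for each divisor of 58.
Divisors of 58: 1, 2, 29, 58.
So Z_58 has 4 subgroups.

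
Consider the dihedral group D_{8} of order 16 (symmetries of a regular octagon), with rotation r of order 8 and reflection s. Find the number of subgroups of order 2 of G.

9

|G| = 16 and 2 | 16, so subgroups of order 2 are possible by Lagrange.
The subgroups of order 2 are: {e, r^2s}; {e, r^3s}; {e, r^4}; {e, r^4s}; … (9 in all).
So G has 9 subgroups of order 2.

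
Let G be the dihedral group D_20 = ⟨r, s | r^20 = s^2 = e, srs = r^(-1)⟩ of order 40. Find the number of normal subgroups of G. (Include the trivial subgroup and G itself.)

G has 48 subgroups. Checking conjugation-invariance by order — order 1: 1/1 normal; order 2: 1/21 normal; order 4: 1/11 normal; order 5: 1/1 normal; order 8: 0/5 normal; order 10: 1/5 normal; order 20: 3/3 normal; order 40: 1/1 normal.
Total normal subgroups: 9.

9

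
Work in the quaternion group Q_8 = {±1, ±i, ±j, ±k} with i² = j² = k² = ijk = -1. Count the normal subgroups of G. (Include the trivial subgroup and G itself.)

6

G has 6 subgroups. Checking conjugation-invariance by order — order 1: 1/1 normal; order 2: 1/1 normal; order 4: 3/3 normal; order 8: 1/1 normal.
Total normal subgroups: 6.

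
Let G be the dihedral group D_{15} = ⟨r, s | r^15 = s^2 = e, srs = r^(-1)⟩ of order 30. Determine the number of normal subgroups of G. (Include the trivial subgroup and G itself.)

G has 28 subgroups. Checking conjugation-invariance by order — order 1: 1/1 normal; order 2: 0/15 normal; order 3: 1/1 normal; order 5: 1/1 normal; order 6: 0/5 normal; order 10: 0/3 normal; order 15: 1/1 normal; order 30: 1/1 normal.
Total normal subgroups: 5.

5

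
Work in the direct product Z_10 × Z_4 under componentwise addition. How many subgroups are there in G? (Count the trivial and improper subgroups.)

|G| = 40, so by Lagrange every subgroup order divides 40. Divisors: 1, 2, 4, 5, 8, 10, 20, 40.
Subgroups by order — order 1: 1; order 2: 3; order 4: 3; order 5: 1; order 8: 1; order 10: 3; order 20: 3; order 40: 1.
Total: 1 + 3 + 3 + 1 + 1 + 3 + 3 + 1 = 16.

16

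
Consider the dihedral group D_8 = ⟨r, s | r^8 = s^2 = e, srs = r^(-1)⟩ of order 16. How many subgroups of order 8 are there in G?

|G| = 16 and 8 | 16, so subgroups of order 8 are possible by Lagrange.
The subgroups of order 8 are: {e, r, r^2, r^3, r^4, r^5, r^6, r^7}; {e, r^2, r^4, r^6, s, r^2s, r^4s, r^6s}; {e, r^2, r^4, r^6, rs, r^3s, r^5s, r^7s}.
So G has 3 subgroups of order 8.

3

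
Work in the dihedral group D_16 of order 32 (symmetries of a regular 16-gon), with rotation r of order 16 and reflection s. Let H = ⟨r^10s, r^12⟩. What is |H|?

8

|⟨r^10s⟩| = 2 and |⟨r^12⟩| = 4, so |H| is a multiple of lcm(2, 4) = 4 and divides |G| = 32.
Closing under the operation: H = {e, r^4, r^8, r^12, r^2s, r^6s, r^10s, r^14s}, so |H| = 8.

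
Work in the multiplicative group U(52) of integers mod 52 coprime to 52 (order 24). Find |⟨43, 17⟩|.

|⟨43⟩| = 6 and |⟨17⟩| = 6, so |H| is a multiple of lcm(6, 6) = 6 and divides |G| = 24.
Closing under the operation: H = {1, 3, 9, 17, 23, 25, 27, 29, 35, 43, 49, 51}, so |H| = 12.

12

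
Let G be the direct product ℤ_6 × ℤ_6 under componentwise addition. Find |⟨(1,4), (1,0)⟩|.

|⟨(1,4)⟩| = 6 and |⟨(1,0)⟩| = 6, so |H| is a multiple of lcm(6, 6) = 6 and divides |G| = 36.
Closing under the operation: H = {(0,0), (0,2), (0,4), (1,0), (1,2), (1,4), (2,0), (2,2), (2,4), (3,0), (3,2), (3,4), (4,0), (4,2), (4,4), (5,0), (5,2), (5,4)}, so |H| = 18.

18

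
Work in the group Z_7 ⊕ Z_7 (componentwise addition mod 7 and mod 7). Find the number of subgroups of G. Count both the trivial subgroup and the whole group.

|G| = 49, so by Lagrange every subgroup order divides 49. Divisors: 1, 7, 49.
Subgroups by order — order 1: 1; order 7: 8; order 49: 1.
Total: 1 + 8 + 1 = 10.

10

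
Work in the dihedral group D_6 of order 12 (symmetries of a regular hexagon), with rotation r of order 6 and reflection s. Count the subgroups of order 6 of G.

3

|G| = 12 and 6 | 12, so subgroups of order 6 are possible by Lagrange.
The subgroups of order 6 are: {e, r, r^2, r^3, r^4, r^5}; {e, r^2, r^4, s, r^2s, r^4s}; {e, r^2, r^4, rs, r^3s, r^5s}.
So G has 3 subgroups of order 6.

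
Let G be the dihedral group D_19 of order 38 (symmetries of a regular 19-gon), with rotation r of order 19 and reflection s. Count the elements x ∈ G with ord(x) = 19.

Enumerating element orders in G gives 18 elements of order 19.

18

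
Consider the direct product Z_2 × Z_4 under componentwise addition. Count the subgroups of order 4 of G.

3

|G| = 8 and 4 | 8, so subgroups of order 4 are possible by Lagrange.
The subgroups of order 4 are: {(0,0), (0,1), (0,2), (0,3)}; {(0,0), (0,2), (1,0), (1,2)}; {(0,0), (0,2), (1,1), (1,3)}.
So G has 3 subgroups of order 4.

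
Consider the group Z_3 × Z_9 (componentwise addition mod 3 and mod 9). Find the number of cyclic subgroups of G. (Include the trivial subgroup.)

Group the elements of G by the cyclic subgroup they generate; each cyclic subgroup of order d accounts for φ(d) elements.
Cyclic subgroups by order — order 1: 1; order 3: 4; order 9: 3.
Total: 8.

8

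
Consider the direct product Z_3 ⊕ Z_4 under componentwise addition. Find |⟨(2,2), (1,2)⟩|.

6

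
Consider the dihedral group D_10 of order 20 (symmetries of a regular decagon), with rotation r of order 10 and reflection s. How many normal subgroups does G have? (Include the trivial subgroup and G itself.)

7

G has 22 subgroups. Checking conjugation-invariance by order — order 1: 1/1 normal; order 2: 1/11 normal; order 4: 0/5 normal; order 5: 1/1 normal; order 10: 3/3 normal; order 20: 1/1 normal.
Total normal subgroups: 7.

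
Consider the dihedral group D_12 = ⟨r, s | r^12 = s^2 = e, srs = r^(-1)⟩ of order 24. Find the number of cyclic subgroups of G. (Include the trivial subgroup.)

18

A cyclic subgroup of order d is generated by each of its φ(d) elements of order d, so the cyclic subgroups of order d number (#elements of order d)/φ(d).
Cyclic subgroups by order — order 1: 1; order 2: 13; order 3: 1; order 4: 1; order 6: 1; order 12: 1.
Total: 18.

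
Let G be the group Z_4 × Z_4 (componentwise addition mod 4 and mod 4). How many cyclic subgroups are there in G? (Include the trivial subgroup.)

10

Each element a generates a cyclic subgroup ⟨a⟩; distinct elements may generate the same one (a cyclic group of order d has φ(d) generators).
Cyclic subgroups by order — order 1: 1; order 2: 3; order 4: 6.
Total: 10.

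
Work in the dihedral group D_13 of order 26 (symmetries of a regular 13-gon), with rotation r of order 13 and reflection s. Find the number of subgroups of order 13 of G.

1

|G| = 26 and 13 | 26, so subgroups of order 13 are possible by Lagrange.
The subgroups of order 13 are: {e, r, r^2, r^3, r^4, r^5, r^6, r^7, r^8, r^9, r^10, r^11, r^12}.
So G has 1 subgroup of order 13.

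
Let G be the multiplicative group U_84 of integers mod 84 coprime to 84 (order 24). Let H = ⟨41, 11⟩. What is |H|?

12

|⟨41⟩| = 2 and |⟨11⟩| = 6, so |H| is a multiple of lcm(2, 6) = 6 and divides |G| = 24.
Closing under the operation: H = {1, 5, 11, 17, 19, 23, 25, 31, 37, 41, 55, 71}, so |H| = 12.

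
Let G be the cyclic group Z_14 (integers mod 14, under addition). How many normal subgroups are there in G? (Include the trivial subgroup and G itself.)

4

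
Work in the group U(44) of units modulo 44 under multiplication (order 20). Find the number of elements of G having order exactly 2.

The elements of order 2 are: 21, 23, 43.
That's 3.

3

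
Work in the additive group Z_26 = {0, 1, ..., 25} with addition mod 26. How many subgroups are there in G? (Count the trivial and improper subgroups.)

4

A cyclic group of order 26 has exactly one subgroup for each divisor of 26.
Divisors of 26: 1, 2, 13, 26.
So Z_26 has 4 subgroups.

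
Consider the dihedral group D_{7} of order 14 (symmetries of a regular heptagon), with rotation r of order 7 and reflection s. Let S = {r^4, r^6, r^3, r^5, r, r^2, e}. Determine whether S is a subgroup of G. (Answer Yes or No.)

Yes

|S| = 7 divides |G| = 14, consistent with Lagrange.
S contains the identity, every element's inverse is in S, and S is closed under ·: it is a subgroup.
In fact S = ⟨r^4⟩.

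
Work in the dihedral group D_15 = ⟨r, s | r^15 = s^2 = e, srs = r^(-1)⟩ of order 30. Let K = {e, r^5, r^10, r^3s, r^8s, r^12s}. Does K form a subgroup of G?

Closure fails: r^10 · r^12s = r^7s ∉ K. So K is not a subgroup.

No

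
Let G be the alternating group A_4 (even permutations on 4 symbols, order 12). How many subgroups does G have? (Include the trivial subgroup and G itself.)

10

|G| = 12, so by Lagrange every subgroup order divides 12. Divisors: 1, 2, 3, 4, 6, 12.
Subgroups by order — order 1: 1; order 2: 3; order 3: 4; order 4: 1; order 6: 0; order 12: 1.
Total: 1 + 3 + 4 + 1 + 0 + 1 = 10.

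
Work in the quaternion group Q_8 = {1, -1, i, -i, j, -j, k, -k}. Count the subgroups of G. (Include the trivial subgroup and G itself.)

|G| = 8, so by Lagrange every subgroup order divides 8. Divisors: 1, 2, 4, 8.
Subgroups by order — order 1: 1; order 2: 1; order 4: 3; order 8: 1.
Total: 1 + 1 + 3 + 1 = 6.

6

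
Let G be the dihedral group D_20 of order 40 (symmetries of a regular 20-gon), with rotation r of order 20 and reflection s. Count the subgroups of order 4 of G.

11

|G| = 40 and 4 | 40, so subgroups of order 4 are possible by Lagrange.
The subgroups of order 4 are: {e, r^10, s, r^10s}; {e, r^10, rs, r^11s}; {e, r^10, r^2s, r^12s}; {e, r^10, r^3s, r^13s}; … (11 in all).
So G has 11 subgroups of order 4.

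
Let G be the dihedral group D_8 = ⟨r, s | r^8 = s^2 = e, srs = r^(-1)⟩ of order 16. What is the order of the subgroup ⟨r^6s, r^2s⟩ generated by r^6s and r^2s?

4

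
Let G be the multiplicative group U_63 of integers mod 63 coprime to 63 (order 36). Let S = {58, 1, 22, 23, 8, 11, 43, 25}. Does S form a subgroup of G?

|S| = 8 does not divide |G| = 36, so by Lagrange S is not a subgroup.

No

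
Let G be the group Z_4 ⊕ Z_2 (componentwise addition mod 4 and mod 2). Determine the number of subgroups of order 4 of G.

|G| = 8 and 4 | 8, so subgroups of order 4 are possible by Lagrange.
The subgroups of order 4 are: {(0,0), (0,1), (2,0), (2,1)}; {(0,0), (1,0), (2,0), (3,0)}; {(0,0), (1,1), (2,0), (3,1)}.
So G has 3 subgroups of order 4.

3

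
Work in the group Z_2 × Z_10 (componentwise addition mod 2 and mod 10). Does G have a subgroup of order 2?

Yes

2 | 20. A subgroup of order 2 is {(0,0), (0,5)}.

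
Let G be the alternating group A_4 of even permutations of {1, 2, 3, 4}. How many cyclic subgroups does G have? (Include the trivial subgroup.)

Each element a generates a cyclic subgroup ⟨a⟩; distinct elements may generate the same one (a cyclic group of order d has φ(d) generators).
Cyclic subgroups by order — order 1: 1; order 2: 3; order 3: 4.
Total: 8.

8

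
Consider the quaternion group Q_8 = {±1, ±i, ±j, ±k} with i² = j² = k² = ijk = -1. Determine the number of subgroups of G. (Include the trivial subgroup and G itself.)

|G| = 8, so by Lagrange every subgroup order divides 8. Divisors: 1, 2, 4, 8.
Subgroups by order — order 1: 1; order 2: 1; order 4: 3; order 8: 1.
Total: 1 + 1 + 3 + 1 = 6.

6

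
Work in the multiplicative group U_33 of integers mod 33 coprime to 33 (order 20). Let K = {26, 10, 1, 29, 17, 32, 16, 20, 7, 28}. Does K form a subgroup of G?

No

7 ∈ K but its inverse 19 ∉ K, so K is not a subgroup.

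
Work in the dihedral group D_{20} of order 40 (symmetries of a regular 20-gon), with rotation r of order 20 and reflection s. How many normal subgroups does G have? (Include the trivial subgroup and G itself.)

9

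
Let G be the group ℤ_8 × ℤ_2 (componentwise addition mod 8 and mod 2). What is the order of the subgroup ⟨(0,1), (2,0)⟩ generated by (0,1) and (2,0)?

8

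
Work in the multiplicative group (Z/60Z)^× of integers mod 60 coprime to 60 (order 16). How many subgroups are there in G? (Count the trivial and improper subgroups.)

27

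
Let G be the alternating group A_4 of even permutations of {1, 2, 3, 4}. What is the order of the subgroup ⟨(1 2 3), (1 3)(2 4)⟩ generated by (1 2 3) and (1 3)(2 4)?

|⟨(1 2 3)⟩| = 3 and |⟨(1 3)(2 4)⟩| = 2, so |H| is a multiple of lcm(3, 2) = 6 and divides |G| = 12.
Closing {(1 2 3), (1 3)(2 4)} under the group operation gives all of G, so |H| = 12.

12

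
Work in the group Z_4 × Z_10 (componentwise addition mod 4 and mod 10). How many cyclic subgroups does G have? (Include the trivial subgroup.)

12

Group the elements of G by the cyclic subgroup they generate; each cyclic subgroup of order d accounts for φ(d) elements.
Cyclic subgroups by order — order 1: 1; order 2: 3; order 4: 2; order 5: 1; order 10: 3; order 20: 2.
Total: 12.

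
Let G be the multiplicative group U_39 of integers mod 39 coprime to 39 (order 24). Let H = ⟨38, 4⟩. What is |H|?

12

|⟨38⟩| = 2 and |⟨4⟩| = 6, so |H| is a multiple of lcm(2, 6) = 6 and divides |G| = 24.
Closing under the operation: H = {1, 4, 10, 14, 16, 17, 22, 23, 25, 29, 35, 38}, so |H| = 12.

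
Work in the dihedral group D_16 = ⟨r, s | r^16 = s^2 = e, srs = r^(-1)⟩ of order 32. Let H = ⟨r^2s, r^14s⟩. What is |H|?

|⟨r^2s⟩| = 2 and |⟨r^14s⟩| = 2, so |H| is a multiple of lcm(2, 2) = 2 and divides |G| = 32.
Closing under the operation: H = {e, r^4, r^8, r^12, r^2s, r^6s, r^10s, r^14s}, so |H| = 8.

8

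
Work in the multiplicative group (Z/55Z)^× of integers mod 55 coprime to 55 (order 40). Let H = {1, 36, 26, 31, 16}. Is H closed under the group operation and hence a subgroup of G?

Yes

|H| = 5 divides |G| = 40, consistent with Lagrange.
H contains the identity, every element's inverse is in H, and H is closed under ·: it is a subgroup.
In fact H = ⟨16⟩.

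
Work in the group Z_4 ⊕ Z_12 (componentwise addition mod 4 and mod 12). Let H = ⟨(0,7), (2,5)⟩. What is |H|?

24

|⟨(0,7)⟩| = 12 and |⟨(2,5)⟩| = 12, so |H| is a multiple of lcm(12, 12) = 12 and divides |G| = 48.
Closing under the operation: H = {(0,0), (0,1), (0,2), (0,3), (0,4), (0,5), (0,6), (0,7), (0,8), (0,9), (0,10), (0,11), (2,0), (2,1), (2,2), (2,3), (2,4), (2,5), (2,6), (2,7), (2,8), (2,9), (2,10), (2,11)}, so |H| = 24.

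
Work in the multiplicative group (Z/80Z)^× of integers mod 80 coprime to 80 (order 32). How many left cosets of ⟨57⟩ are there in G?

8

|⟨57⟩| = 4 and |G| = 32.
By Lagrange, [G : H] = |G|/|H| = 32/4 = 8.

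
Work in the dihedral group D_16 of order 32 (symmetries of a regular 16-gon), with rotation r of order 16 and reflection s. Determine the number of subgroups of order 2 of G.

|G| = 32 and 2 | 32, so subgroups of order 2 are possible by Lagrange.
The subgroups of order 2 are: {e, r^10s}; {e, r^11s}; {e, r^12s}; {e, r^13s}; … (17 in all).
So G has 17 subgroups of order 2.

17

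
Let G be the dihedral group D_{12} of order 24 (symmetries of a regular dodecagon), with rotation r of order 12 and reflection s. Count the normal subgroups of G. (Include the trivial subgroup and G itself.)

9

G has 34 subgroups. Checking conjugation-invariance by order — order 1: 1/1 normal; order 2: 1/13 normal; order 3: 1/1 normal; order 4: 1/7 normal; order 6: 1/5 normal; order 8: 0/3 normal; order 12: 3/3 normal; order 24: 1/1 normal.
Total normal subgroups: 9.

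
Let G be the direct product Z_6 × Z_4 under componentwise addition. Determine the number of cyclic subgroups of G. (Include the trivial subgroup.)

12

Group the elements of G by the cyclic subgroup they generate; each cyclic subgroup of order d accounts for φ(d) elements.
Cyclic subgroups by order — order 1: 1; order 2: 3; order 3: 1; order 4: 2; order 6: 3; order 12: 2.
Total: 12.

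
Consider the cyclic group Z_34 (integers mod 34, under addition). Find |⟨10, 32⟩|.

|⟨10⟩| = 17 and |⟨32⟩| = 17, so |H| is a multiple of lcm(17, 17) = 17 and divides |G| = 34.
Closing under the operation: H = {0, 2, 4, 6, 8, 10, 12, 14, 16, 18, 20, 22, 24, 26, 28, 30, 32}, so |H| = 17.

17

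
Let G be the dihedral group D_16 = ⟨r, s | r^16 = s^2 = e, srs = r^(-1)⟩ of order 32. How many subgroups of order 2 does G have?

|G| = 32 and 2 | 32, so subgroups of order 2 are possible by Lagrange.
The subgroups of order 2 are: {e, r^10s}; {e, r^11s}; {e, r^12s}; {e, r^13s}; … (17 in all).
So G has 17 subgroups of order 2.

17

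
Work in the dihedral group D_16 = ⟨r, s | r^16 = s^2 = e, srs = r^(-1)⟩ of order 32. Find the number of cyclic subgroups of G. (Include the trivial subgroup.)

Group the elements of G by the cyclic subgroup they generate; each cyclic subgroup of order d accounts for φ(d) elements.
Cyclic subgroups by order — order 1: 1; order 2: 17; order 4: 1; order 8: 1; order 16: 1.
Total: 21.

21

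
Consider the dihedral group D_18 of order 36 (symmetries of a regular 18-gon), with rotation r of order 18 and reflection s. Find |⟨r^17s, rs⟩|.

18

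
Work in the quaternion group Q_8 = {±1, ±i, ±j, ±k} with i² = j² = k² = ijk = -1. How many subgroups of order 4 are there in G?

3

|G| = 8 and 4 | 8, so subgroups of order 4 are possible by Lagrange.
The subgroups of order 4 are: {1, -1, i, -i}; {1, -1, j, -j}; {1, -1, k, -k}.
So G has 3 subgroups of order 4.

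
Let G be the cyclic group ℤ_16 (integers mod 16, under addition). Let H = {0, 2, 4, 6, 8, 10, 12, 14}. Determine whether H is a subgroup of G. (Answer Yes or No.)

Yes

|H| = 8 divides |G| = 16, consistent with Lagrange.
H contains the identity, every element's inverse is in H, and H is closed under +: it is a subgroup.
In fact H = ⟨2⟩.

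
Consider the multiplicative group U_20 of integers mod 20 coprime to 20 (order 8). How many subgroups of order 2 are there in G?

3

|G| = 8 and 2 | 8, so subgroups of order 2 are possible by Lagrange.
The subgroups of order 2 are: {1, 11}; {1, 19}; {1, 9}.
So G has 3 subgroups of order 2.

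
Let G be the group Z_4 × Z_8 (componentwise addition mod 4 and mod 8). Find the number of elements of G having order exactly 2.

3

An element (a,b) has order lcm(ord(a), ord(b)); count pairs with lcm equal to 2.
Enumerating gives 3 such elements.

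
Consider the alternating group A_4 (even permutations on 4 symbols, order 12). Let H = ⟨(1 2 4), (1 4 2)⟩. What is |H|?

|⟨(1 2 4)⟩| = 3 and |⟨(1 4 2)⟩| = 3, so |H| is a multiple of lcm(3, 3) = 3 and divides |G| = 12.
Closing under the operation: H = {e, (1 2 4), (1 4 2)}, so |H| = 3.

3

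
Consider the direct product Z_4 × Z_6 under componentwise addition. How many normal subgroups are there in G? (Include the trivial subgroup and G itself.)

16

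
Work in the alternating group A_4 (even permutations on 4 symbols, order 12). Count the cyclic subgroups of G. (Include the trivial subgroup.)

8

A cyclic subgroup of order d is generated by each of its φ(d) elements of order d, so the cyclic subgroups of order d number (#elements of order d)/φ(d).
Cyclic subgroups by order — order 1: 1; order 2: 3; order 3: 4.
Total: 8.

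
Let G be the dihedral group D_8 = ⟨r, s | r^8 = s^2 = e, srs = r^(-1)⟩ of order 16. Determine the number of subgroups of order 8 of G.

|G| = 16 and 8 | 16, so subgroups of order 8 are possible by Lagrange.
The subgroups of order 8 are: {e, r, r^2, r^3, r^4, r^5, r^6, r^7}; {e, r^2, r^4, r^6, s, r^2s, r^4s, r^6s}; {e, r^2, r^4, r^6, rs, r^3s, r^5s, r^7s}.
So G has 3 subgroups of order 8.

3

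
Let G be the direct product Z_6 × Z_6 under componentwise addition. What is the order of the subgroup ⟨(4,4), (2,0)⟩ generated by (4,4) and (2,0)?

|⟨(4,4)⟩| = 3 and |⟨(2,0)⟩| = 3, so |H| is a multiple of lcm(3, 3) = 3 and divides |G| = 36.
Closing under the operation: H = {(0,0), (0,2), (0,4), (2,0), (2,2), (2,4), (4,0), (4,2), (4,4)}, so |H| = 9.

9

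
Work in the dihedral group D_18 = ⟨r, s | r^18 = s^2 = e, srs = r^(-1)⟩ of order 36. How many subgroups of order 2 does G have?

|G| = 36 and 2 | 36, so subgroups of order 2 are possible by Lagrange.
The subgroups of order 2 are: {e, r^10s}; {e, r^11s}; {e, r^12s}; {e, r^13s}; … (19 in all).
So G has 19 subgroups of order 2.

19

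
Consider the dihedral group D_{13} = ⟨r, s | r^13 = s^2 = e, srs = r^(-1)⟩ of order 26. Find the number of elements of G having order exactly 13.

Enumerating element orders in G gives 12 elements of order 13.

12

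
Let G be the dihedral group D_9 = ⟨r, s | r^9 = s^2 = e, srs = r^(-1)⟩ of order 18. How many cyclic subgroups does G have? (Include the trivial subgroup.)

12

Each element a generates a cyclic subgroup ⟨a⟩; distinct elements may generate the same one (a cyclic group of order d has φ(d) generators).
Cyclic subgroups by order — order 1: 1; order 2: 9; order 3: 1; order 9: 1.
Total: 12.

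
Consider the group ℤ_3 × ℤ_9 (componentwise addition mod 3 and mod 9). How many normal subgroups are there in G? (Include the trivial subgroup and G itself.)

10

G is abelian, so every subgroup is normal.
G has 10 subgroups in total, hence 10 normal subgroups.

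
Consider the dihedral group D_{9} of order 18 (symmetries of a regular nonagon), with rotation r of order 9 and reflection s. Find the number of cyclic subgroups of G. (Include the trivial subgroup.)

12

Each element a generates a cyclic subgroup ⟨a⟩; distinct elements may generate the same one (a cyclic group of order d has φ(d) generators).
Cyclic subgroups by order — order 1: 1; order 2: 9; order 3: 1; order 9: 1.
Total: 12.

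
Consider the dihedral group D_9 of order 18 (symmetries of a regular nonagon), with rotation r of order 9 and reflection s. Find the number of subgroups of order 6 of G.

3

|G| = 18 and 6 | 18, so subgroups of order 6 are possible by Lagrange.
The subgroups of order 6 are: {e, r^3, r^6, r^2s, r^5s, r^8s}; {e, r^3, r^6, s, r^3s, r^6s}; {e, r^3, r^6, rs, r^4s, r^7s}.
So G has 3 subgroups of order 6.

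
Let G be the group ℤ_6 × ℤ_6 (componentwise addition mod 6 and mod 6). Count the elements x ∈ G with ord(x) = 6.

24

An element (a,b) has order lcm(ord(a), ord(b)); count pairs with lcm equal to 6.
Enumerating gives 24 such elements.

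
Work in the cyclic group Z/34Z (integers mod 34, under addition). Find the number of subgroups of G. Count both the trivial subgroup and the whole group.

A cyclic group of order 34 has exactly one subgroup for each divisor of 34.
Divisors of 34: 1, 2, 17, 34.
So Z/34Z has 4 subgroups.

4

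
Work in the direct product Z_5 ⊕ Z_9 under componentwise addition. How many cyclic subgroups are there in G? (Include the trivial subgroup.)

6

Group the elements of G by the cyclic subgroup they generate; each cyclic subgroup of order d accounts for φ(d) elements.
Cyclic subgroups by order — order 1: 1; order 3: 1; order 5: 1; order 9: 1; order 15: 1; order 45: 1.
Total: 6.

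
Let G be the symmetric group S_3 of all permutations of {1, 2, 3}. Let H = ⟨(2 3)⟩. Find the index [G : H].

|⟨(2 3)⟩| = 2 and |G| = 6.
By Lagrange, [G : H] = |G|/|H| = 6/2 = 3.

3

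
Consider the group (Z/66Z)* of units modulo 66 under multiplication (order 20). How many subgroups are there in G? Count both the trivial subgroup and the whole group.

|G| = 20, so by Lagrange every subgroup order divides 20. Divisors: 1, 2, 4, 5, 10, 20.
Subgroups by order — order 1: 1; order 2: 3; order 4: 1; order 5: 1; order 10: 3; order 20: 1.
Total: 1 + 3 + 1 + 1 + 3 + 1 = 10.

10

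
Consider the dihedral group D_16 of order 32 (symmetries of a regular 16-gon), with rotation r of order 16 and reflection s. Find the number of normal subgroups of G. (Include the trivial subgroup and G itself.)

8

G has 36 subgroups. Checking conjugation-invariance by order — order 1: 1/1 normal; order 2: 1/17 normal; order 4: 1/9 normal; order 8: 1/5 normal; order 16: 3/3 normal; order 32: 1/1 normal.
Total normal subgroups: 8.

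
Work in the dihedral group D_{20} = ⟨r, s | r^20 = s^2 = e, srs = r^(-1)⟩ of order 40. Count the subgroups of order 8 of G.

5

|G| = 40 and 8 | 40, so subgroups of order 8 are possible by Lagrange.
The subgroups of order 8 are: {e, r^5, r^10, r^15, s, r^5s, r^10s, r^15s}; {e, r^5, r^10, r^15, rs, r^6s, r^11s, r^16s}; {e, r^5, r^10, r^15, r^2s, r^7s, r^12s, r^17s}; {e, r^5, r^10, r^15, r^3s, r^8s, r^13s, r^18s}; … (5 in all).
So G has 5 subgroups of order 8.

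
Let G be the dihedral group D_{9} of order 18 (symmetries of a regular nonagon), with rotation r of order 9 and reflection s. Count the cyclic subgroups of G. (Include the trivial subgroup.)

A cyclic subgroup of order d is generated by each of its φ(d) elements of order d, so the cyclic subgroups of order d number (#elements of order d)/φ(d).
Cyclic subgroups by order — order 1: 1; order 2: 9; order 3: 1; order 9: 1.
Total: 12.

12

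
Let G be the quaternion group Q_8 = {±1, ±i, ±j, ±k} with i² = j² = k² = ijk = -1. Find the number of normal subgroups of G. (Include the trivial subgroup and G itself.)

6

G has 6 subgroups. Checking conjugation-invariance by order — order 1: 1/1 normal; order 2: 1/1 normal; order 4: 3/3 normal; order 8: 1/1 normal.
Total normal subgroups: 6.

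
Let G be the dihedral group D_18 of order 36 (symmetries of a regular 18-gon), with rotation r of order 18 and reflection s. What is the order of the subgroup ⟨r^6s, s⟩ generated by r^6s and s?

|⟨r^6s⟩| = 2 and |⟨s⟩| = 2, so |H| is a multiple of lcm(2, 2) = 2 and divides |G| = 36.
Closing under the operation: H = {e, r^6, r^12, s, r^6s, r^12s}, so |H| = 6.

6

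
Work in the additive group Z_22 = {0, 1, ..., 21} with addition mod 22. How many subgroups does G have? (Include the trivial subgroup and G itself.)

4

Subgroups of the cyclic group Z_22 correspond bijectively to divisors of 22.
Divisors of 22: 1, 2, 11, 22.
So Z_22 has 4 subgroups.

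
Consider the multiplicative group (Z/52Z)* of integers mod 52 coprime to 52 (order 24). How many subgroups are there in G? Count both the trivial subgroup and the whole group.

16

|G| = 24, so by Lagrange every subgroup order divides 24. Divisors: 1, 2, 3, 4, 6, 8, 12, 24.
Subgroups by order — order 1: 1; order 2: 3; order 3: 1; order 4: 3; order 6: 3; order 8: 1; order 12: 3; order 24: 1.
Total: 1 + 3 + 1 + 3 + 3 + 1 + 3 + 1 = 16.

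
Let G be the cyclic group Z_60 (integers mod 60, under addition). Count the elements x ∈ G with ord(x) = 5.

In a cyclic group of order 60, the number of elements of order d (for d | 60) is φ(d).
φ(5) = 4.

4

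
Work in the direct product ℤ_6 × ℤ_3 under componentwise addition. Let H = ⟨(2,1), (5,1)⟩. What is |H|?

|⟨(2,1)⟩| = 3 and |⟨(5,1)⟩| = 6, so |H| is a multiple of lcm(3, 6) = 6 and divides |G| = 18.
Closing under the operation: H = {(0,0), (1,2), (2,1), (3,0), (4,2), (5,1)}, so |H| = 6.

6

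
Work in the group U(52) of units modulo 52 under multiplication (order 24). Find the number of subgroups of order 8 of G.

1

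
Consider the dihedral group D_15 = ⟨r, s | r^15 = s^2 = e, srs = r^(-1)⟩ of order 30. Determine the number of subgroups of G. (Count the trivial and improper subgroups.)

28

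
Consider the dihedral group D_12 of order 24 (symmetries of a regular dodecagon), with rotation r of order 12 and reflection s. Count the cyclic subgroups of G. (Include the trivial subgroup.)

Group the elements of G by the cyclic subgroup they generate; each cyclic subgroup of order d accounts for φ(d) elements.
Cyclic subgroups by order — order 1: 1; order 2: 13; order 3: 1; order 4: 1; order 6: 1; order 12: 1.
Total: 18.

18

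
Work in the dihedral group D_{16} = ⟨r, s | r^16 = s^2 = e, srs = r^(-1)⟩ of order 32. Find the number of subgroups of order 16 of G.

|G| = 32 and 16 | 32, so subgroups of order 16 are possible by Lagrange.
The subgroups of order 16 are: {e, r, r^2, r^3, r^4, r^5, r^6, r^7, r^8, r^9, r^10, r^11, r^12, r^13, r^14, r^15}; {e, r^2, r^4, r^6, r^8, r^10, r^12, r^14, s, r^2s, r^4s, r^6s, r^8s, r^10s, r^12s, r^14s}; {e, r^2, r^4, r^6, r^8, r^10, r^12, r^14, rs, r^3s, r^5s, r^7s, r^9s, r^11s, r^13s, r^15s}.
So G has 3 subgroups of order 16.

3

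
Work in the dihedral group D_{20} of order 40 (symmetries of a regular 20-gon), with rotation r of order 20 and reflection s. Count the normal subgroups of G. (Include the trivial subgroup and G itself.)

9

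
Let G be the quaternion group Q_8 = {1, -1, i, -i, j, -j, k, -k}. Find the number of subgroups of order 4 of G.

|G| = 8 and 4 | 8, so subgroups of order 4 are possible by Lagrange.
The subgroups of order 4 are: {1, -1, i, -i}; {1, -1, j, -j}; {1, -1, k, -k}.
So G has 3 subgroups of order 4.

3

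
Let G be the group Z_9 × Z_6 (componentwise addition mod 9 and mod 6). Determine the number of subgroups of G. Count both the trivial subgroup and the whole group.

|G| = 54, so by Lagrange every subgroup order divides 54. Divisors: 1, 2, 3, 6, 9, 18, 27, 54.
Subgroups by order — order 1: 1; order 2: 1; order 3: 4; order 6: 4; order 9: 4; order 18: 4; order 27: 1; order 54: 1.
Total: 1 + 1 + 4 + 4 + 4 + 4 + 1 + 1 = 20.

20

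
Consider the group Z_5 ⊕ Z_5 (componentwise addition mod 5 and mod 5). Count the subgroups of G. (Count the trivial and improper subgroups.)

|G| = 25, so by Lagrange every subgroup order divides 25. Divisors: 1, 5, 25.
Subgroups by order — order 1: 1; order 5: 6; order 25: 1.
Total: 1 + 6 + 1 = 8.

8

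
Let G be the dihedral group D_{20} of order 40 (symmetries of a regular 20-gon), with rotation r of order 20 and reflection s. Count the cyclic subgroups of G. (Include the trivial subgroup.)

26

Each element a generates a cyclic subgroup ⟨a⟩; distinct elements may generate the same one (a cyclic group of order d has φ(d) generators).
Cyclic subgroups by order — order 1: 1; order 2: 21; order 4: 1; order 5: 1; order 10: 1; order 20: 1.
Total: 26.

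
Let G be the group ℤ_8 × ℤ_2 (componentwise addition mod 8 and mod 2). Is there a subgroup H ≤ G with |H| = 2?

Yes

2 | 16. A subgroup of order 2 is {(0,0), (0,1)}.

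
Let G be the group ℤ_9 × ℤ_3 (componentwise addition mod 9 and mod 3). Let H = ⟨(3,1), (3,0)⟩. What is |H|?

|⟨(3,1)⟩| = 3 and |⟨(3,0)⟩| = 3, so |H| is a multiple of lcm(3, 3) = 3 and divides |G| = 27.
Closing under the operation: H = {(0,0), (0,1), (0,2), (3,0), (3,1), (3,2), (6,0), (6,1), (6,2)}, so |H| = 9.

9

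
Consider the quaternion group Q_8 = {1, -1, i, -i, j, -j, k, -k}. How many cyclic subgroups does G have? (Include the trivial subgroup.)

5

A cyclic subgroup of order d is generated by each of its φ(d) elements of order d, so the cyclic subgroups of order d number (#elements of order d)/φ(d).
Cyclic subgroups by order — order 1: 1; order 2: 1; order 4: 3.
Total: 5.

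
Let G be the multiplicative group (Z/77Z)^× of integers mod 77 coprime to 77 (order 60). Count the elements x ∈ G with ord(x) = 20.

0

No element of G has order 20 (even though 20 | 60).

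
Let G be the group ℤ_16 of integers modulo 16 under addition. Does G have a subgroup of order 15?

No

15 does not divide |G| = 16, so by Lagrange no subgroup of order 15 exists.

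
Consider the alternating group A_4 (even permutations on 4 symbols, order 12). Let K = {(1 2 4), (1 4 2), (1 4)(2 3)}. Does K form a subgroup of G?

No

The identity e ∉ K, so K is not a subgroup.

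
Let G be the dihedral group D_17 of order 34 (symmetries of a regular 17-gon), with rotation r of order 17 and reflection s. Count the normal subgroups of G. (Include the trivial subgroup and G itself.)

3

G has 20 subgroups. Checking conjugation-invariance by order — order 1: 1/1 normal; order 2: 0/17 normal; order 17: 1/1 normal; order 34: 1/1 normal.
Total normal subgroups: 3.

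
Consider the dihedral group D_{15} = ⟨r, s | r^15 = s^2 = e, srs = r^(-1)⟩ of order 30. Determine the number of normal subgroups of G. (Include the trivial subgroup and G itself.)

5

G has 28 subgroups. Checking conjugation-invariance by order — order 1: 1/1 normal; order 2: 0/15 normal; order 3: 1/1 normal; order 5: 1/1 normal; order 6: 0/5 normal; order 10: 0/3 normal; order 15: 1/1 normal; order 30: 1/1 normal.
Total normal subgroups: 5.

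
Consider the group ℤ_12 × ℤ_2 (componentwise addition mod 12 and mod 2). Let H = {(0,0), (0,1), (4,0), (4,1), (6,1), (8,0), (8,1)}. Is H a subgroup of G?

No

|H| = 7 does not divide |G| = 24, so by Lagrange H is not a subgroup.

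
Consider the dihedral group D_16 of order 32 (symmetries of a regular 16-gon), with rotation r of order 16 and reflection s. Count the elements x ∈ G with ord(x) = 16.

The elements of order 16 are: r, r^3, r^5, r^7, r^9, r^11, r^13, r^15.
That's 8.

8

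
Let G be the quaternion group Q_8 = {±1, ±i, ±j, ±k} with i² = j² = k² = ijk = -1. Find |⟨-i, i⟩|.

|⟨-i⟩| = 4 and |⟨i⟩| = 4, so |H| is a multiple of lcm(4, 4) = 4 and divides |G| = 8.
Closing under the operation: H = {1, -1, i, -i}, so |H| = 4.

4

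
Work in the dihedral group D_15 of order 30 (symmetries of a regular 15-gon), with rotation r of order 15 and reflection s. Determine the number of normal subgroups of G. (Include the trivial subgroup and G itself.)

5

G has 28 subgroups. Checking conjugation-invariance by order — order 1: 1/1 normal; order 2: 0/15 normal; order 3: 1/1 normal; order 5: 1/1 normal; order 6: 0/5 normal; order 10: 0/3 normal; order 15: 1/1 normal; order 30: 1/1 normal.
Total normal subgroups: 5.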